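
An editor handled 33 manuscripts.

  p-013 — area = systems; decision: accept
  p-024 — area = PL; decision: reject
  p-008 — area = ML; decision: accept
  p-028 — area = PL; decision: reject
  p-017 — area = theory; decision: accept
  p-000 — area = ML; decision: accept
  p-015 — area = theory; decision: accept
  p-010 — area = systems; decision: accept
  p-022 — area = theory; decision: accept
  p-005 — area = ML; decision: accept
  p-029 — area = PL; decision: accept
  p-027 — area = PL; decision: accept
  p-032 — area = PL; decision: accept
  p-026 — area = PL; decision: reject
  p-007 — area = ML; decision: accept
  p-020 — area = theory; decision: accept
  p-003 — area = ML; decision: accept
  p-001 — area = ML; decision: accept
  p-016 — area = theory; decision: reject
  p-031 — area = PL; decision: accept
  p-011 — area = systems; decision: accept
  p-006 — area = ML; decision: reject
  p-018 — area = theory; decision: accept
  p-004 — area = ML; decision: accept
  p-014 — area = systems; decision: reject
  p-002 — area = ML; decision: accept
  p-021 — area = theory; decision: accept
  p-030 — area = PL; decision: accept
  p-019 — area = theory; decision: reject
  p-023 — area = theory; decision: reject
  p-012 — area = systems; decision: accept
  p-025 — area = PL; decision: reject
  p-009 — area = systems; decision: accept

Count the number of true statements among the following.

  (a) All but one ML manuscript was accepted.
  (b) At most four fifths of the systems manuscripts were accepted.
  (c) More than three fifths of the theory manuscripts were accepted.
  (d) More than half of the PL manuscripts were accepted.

3

(a) ML: |A| = 9, |A ∩ B| = 8; needs |A ∖ B| = 1 — true.
(b) systems: |A| = 6, |A ∩ B| = 5; needs |A ∩ B| / |A| ≤ 4/5 — false.
(c) theory: |A| = 9, |A ∩ B| = 6; needs |A ∩ B| / |A| > 3/5 — true.
(d) PL: |A| = 9, |A ∩ B| = 5; needs |A ∩ B| > |A ∖ B| — true.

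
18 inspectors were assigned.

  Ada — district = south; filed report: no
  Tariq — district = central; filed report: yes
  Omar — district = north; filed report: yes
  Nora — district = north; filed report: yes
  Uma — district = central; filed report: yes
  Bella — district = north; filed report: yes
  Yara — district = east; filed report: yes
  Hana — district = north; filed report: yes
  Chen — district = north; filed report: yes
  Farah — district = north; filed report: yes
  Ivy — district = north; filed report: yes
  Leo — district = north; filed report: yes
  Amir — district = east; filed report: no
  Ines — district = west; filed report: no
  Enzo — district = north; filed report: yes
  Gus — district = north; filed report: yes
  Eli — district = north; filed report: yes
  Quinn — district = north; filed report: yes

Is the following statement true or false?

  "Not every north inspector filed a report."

False

The determiner here denotes the relation: A ⊄ B (|A ∖ B| ≥ 1).
A (the restrictor) = {Omar, Nora, Bella, Hana, Chen, Farah, Ivy, Leo, Enzo, Gus, Eli, Quinn}, |A| = 12.
A ∖ B = {}, so |A ∖ B| = 0.
So the statement is false.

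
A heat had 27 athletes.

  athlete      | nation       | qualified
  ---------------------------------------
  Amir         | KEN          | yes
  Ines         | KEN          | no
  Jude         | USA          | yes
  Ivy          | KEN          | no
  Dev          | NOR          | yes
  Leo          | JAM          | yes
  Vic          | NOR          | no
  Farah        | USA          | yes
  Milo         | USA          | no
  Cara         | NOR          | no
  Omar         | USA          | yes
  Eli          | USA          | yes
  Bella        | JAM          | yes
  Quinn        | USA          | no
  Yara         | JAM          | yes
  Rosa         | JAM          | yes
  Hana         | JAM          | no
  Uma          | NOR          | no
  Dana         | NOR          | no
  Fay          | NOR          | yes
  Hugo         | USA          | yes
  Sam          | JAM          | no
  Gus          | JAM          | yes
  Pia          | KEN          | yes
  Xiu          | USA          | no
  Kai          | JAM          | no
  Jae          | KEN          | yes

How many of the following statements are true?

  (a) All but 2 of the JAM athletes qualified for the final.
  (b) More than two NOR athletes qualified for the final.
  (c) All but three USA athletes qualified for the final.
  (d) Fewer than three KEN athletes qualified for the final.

1

(a) JAM: |A| = 8, |A ∩ B| = 5; needs |A ∖ B| = 2 — false.
(b) NOR: |A| = 6, |A ∩ B| = 2; needs |A ∩ B| > 2 — false.
(c) USA: |A| = 8, |A ∩ B| = 5; needs |A ∖ B| = 3 — true.
(d) KEN: |A| = 5, |A ∩ B| = 3; needs |A ∩ B| < 3 — false.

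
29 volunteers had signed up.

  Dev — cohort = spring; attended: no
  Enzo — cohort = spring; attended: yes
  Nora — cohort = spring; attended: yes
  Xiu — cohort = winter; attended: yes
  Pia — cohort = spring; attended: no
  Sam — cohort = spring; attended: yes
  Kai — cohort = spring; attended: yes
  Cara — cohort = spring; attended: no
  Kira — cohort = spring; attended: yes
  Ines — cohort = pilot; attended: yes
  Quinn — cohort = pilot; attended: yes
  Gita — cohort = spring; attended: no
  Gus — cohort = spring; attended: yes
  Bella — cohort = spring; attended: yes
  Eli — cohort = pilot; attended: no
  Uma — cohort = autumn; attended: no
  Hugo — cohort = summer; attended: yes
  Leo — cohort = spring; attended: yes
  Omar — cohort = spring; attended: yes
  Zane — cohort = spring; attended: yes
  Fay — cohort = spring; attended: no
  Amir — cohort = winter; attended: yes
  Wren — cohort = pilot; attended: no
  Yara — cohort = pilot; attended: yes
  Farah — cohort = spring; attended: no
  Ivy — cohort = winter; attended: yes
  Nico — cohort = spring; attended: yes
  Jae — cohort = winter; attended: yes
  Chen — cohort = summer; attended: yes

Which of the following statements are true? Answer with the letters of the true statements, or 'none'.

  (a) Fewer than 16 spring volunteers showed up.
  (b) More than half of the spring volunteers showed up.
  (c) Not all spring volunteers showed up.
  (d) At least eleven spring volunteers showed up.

(a), (b), (c), (d)

|A| = 17, |A ∩ B| = 11, |A ∖ B| = 6.
(a) |A ∩ B| < 16: holds.
(b) |A ∩ B| > |A ∖ B|: holds.
(c) A ⊄ B (|A ∖ B| ≥ 1): holds.
(d) |A ∩ B| ≥ 11: holds.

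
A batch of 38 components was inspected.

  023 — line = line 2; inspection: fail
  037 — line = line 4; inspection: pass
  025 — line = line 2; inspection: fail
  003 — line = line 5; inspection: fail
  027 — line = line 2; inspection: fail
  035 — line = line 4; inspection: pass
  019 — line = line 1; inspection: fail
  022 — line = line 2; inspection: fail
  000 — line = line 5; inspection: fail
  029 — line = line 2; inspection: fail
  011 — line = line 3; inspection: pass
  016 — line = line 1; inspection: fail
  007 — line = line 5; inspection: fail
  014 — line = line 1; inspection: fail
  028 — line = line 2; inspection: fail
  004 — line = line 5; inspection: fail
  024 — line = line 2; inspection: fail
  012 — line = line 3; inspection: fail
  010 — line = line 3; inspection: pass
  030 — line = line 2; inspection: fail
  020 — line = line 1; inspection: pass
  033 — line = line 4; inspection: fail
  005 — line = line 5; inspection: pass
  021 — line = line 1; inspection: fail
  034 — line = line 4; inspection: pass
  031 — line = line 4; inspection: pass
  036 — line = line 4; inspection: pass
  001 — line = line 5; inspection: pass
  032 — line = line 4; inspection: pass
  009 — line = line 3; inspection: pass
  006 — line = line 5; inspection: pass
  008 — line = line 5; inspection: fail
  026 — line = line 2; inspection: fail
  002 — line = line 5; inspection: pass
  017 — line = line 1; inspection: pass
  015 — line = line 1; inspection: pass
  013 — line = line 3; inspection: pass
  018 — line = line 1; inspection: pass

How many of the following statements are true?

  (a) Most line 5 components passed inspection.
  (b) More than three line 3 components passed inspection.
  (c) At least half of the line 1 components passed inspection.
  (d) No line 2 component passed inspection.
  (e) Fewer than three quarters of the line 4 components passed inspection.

3

(a) line 5: |A| = 9, |A ∩ B| = 4; needs |A ∩ B| > |A ∖ B| — false.
(b) line 3: |A| = 5, |A ∩ B| = 4; needs |A ∩ B| > 3 — true.
(c) line 1: |A| = 8, |A ∩ B| = 4; needs |A ∩ B| ≥ |A ∖ B| — true.
(d) line 2: |A| = 9, |A ∩ B| = 0; needs A ∩ B = ∅ (|A ∩ B| = 0) — true.
(e) line 4: |A| = 7, |A ∩ B| = 6; needs |A ∩ B| / |A| < 3/4 — false.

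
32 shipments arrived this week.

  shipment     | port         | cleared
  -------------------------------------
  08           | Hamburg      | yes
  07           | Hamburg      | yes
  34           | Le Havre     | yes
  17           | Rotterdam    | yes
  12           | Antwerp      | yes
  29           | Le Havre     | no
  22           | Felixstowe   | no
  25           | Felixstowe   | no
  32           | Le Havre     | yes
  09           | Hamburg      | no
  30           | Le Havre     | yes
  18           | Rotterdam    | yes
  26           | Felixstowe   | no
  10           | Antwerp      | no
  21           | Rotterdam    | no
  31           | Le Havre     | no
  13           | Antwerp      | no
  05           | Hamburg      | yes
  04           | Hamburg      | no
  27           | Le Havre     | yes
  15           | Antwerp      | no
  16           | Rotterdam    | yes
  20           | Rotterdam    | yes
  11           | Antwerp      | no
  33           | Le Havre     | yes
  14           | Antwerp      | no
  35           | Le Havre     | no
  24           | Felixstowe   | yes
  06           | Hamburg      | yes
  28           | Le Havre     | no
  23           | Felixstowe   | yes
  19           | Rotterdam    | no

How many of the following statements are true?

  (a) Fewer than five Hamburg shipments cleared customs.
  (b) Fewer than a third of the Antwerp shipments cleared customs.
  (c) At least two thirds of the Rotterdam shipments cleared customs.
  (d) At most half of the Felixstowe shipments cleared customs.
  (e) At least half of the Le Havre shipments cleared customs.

(a) Hamburg: |A| = 6, |A ∩ B| = 4; needs |A ∩ B| < 5 — true.
(b) Antwerp: |A| = 6, |A ∩ B| = 1; needs |A ∩ B| / |A| < 1/3 — true.
(c) Rotterdam: |A| = 6, |A ∩ B| = 4; needs |A ∩ B| / |A| ≥ 2/3 — true.
(d) Felixstowe: |A| = 5, |A ∩ B| = 2; needs |A ∩ B| ≤ |A ∖ B| — true.
(e) Le Havre: |A| = 9, |A ∩ B| = 5; needs |A ∩ B| ≥ |A ∖ B| — true.

5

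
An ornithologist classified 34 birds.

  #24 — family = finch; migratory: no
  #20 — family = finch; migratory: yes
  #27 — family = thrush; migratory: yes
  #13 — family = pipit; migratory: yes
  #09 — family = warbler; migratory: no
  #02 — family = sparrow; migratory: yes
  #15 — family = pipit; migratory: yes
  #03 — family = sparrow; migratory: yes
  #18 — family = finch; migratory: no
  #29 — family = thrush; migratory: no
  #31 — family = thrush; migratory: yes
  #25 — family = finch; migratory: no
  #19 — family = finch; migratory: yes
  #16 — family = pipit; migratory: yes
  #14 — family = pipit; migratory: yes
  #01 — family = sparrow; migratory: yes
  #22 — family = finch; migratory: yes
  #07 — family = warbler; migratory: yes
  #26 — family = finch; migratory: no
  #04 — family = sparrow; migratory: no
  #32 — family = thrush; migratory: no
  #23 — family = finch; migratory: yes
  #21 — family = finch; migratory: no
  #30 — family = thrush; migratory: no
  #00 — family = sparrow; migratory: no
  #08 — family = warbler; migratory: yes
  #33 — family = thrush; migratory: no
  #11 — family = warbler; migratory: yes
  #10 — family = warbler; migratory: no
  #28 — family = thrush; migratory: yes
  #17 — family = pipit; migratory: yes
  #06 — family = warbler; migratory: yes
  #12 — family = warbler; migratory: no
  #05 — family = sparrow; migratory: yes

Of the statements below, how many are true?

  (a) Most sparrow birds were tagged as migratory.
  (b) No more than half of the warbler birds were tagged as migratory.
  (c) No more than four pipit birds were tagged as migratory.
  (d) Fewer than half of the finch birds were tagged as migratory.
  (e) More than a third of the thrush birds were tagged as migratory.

(a) sparrow: |A| = 6, |A ∩ B| = 4; needs |A ∩ B| > |A ∖ B| — true.
(b) warbler: |A| = 7, |A ∩ B| = 4; needs |A ∩ B| ≤ |A ∖ B| — false.
(c) pipit: |A| = 5, |A ∩ B| = 5; needs |A ∩ B| ≤ 4 — false.
(d) finch: |A| = 9, |A ∩ B| = 4; needs |A ∩ B| < |A ∖ B| — true.
(e) thrush: |A| = 7, |A ∩ B| = 3; needs |A ∩ B| / |A| > 1/3 — true.

3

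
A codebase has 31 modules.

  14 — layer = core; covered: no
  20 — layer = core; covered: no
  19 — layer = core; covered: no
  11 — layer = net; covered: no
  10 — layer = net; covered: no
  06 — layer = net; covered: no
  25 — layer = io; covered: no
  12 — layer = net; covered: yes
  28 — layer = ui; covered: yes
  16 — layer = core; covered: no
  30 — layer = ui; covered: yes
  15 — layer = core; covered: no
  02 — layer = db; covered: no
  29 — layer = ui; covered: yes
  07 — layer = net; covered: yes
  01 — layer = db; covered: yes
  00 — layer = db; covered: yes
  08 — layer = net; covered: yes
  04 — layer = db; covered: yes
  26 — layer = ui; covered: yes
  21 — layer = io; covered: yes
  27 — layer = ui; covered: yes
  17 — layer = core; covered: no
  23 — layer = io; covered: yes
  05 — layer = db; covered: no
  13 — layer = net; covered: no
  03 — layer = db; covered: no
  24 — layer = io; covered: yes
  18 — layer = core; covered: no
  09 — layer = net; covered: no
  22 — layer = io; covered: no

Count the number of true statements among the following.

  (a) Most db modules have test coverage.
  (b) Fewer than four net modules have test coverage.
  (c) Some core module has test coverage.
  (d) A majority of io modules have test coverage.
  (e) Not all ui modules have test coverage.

2

(a) db: |A| = 6, |A ∩ B| = 3; needs |A ∩ B| > |A ∖ B| — false.
(b) net: |A| = 8, |A ∩ B| = 3; needs |A ∩ B| < 4 — true.
(c) core: |A| = 7, |A ∩ B| = 0; needs A ∩ B ≠ ∅ (|A ∩ B| ≥ 1) — false.
(d) io: |A| = 5, |A ∩ B| = 3; needs |A ∩ B| > |A ∖ B| — true.
(e) ui: |A| = 5, |A ∩ B| = 5; needs A ⊄ B (|A ∖ B| ≥ 1) — false.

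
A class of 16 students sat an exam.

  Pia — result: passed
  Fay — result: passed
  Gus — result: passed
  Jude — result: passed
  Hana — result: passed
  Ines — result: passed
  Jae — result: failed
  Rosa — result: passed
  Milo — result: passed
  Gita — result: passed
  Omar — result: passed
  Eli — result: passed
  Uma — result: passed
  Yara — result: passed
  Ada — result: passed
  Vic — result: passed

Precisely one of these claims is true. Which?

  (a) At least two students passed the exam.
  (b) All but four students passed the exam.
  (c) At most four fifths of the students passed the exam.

(a)

|A| = 16, |A ∩ B| = 15, |A ∖ B| = 1.
(a) requires |A ∩ B| ≥ 2: true.
(b) requires |A ∖ B| = 4: false.
(c) requires |A ∩ B| / |A| ≤ 4/5: false.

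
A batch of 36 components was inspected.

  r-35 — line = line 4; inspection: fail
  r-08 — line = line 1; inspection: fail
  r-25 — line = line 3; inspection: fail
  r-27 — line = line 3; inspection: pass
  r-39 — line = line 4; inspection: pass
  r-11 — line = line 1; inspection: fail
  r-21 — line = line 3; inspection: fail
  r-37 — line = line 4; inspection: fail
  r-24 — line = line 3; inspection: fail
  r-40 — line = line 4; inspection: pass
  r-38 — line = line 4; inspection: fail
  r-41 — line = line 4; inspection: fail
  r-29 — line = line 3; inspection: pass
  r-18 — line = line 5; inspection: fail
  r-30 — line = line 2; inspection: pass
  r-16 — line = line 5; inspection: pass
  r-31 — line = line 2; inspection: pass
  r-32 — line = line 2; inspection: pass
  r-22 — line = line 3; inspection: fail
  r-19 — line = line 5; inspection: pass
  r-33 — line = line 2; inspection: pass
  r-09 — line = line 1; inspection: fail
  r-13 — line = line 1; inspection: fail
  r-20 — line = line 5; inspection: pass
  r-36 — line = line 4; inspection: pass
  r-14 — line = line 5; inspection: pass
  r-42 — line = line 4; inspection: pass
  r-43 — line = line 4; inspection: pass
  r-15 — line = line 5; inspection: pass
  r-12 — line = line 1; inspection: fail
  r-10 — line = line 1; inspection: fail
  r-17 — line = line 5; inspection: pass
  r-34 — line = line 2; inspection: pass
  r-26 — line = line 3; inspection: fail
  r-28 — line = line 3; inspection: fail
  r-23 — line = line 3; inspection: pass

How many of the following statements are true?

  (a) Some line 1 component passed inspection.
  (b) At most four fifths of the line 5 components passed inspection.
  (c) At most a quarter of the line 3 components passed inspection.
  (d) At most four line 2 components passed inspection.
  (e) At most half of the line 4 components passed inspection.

(a) line 1: |A| = 6, |A ∩ B| = 0; needs A ∩ B ≠ ∅ (|A ∩ B| ≥ 1) — false.
(b) line 5: |A| = 7, |A ∩ B| = 6; needs |A ∩ B| / |A| ≤ 4/5 — false.
(c) line 3: |A| = 9, |A ∩ B| = 3; needs |A ∩ B| / |A| ≤ 1/4 — false.
(d) line 2: |A| = 5, |A ∩ B| = 5; needs |A ∩ B| ≤ 4 — false.
(e) line 4: |A| = 9, |A ∩ B| = 5; needs |A ∩ B| ≤ |A ∖ B| — false.

0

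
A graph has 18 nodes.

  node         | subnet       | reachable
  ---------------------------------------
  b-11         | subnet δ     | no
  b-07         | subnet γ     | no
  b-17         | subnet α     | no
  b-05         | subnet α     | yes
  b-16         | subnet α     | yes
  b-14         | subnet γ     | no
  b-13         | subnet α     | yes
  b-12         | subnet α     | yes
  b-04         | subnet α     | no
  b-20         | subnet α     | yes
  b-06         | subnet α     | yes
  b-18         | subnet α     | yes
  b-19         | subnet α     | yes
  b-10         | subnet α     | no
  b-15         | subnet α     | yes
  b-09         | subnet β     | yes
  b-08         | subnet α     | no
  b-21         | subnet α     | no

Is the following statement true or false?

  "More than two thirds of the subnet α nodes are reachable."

The determiner here denotes the relation: |A ∩ B| / |A| > 2/3.
A (the restrictor) = {b-17, b-05, b-16, b-13, b-12, b-04, b-20, b-06, b-18, b-19, b-10, b-15, b-08, b-21}, |A| = 14.
A ∩ B = {b-05, b-16, b-13, b-12, b-20, b-06, b-18, b-19, b-15}, so |A ∩ B| = 9.
A ∖ B = {b-17, b-04, b-10, b-08, b-21}, so |A ∖ B| = 5.
|A ∩ B|/|A| = 9/14, so the statement is false.

False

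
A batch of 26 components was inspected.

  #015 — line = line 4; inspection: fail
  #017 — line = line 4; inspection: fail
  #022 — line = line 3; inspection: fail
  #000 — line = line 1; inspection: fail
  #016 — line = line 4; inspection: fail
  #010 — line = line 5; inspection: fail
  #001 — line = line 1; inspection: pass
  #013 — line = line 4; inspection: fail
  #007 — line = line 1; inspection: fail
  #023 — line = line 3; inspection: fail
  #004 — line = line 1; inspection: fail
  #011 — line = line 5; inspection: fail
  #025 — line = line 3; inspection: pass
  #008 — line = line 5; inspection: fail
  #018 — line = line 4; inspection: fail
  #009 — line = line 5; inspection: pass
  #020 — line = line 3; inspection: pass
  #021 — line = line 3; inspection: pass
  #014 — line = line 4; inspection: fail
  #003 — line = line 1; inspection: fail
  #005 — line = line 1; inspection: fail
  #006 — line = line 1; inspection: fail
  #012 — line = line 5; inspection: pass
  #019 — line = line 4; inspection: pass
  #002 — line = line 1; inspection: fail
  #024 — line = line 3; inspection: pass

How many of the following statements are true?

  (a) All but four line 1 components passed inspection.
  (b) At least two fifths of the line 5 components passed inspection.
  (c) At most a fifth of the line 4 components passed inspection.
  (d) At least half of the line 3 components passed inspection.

3

(a) line 1: |A| = 8, |A ∩ B| = 1; needs |A ∖ B| = 4 — false.
(b) line 5: |A| = 5, |A ∩ B| = 2; needs |A ∩ B| / |A| ≥ 2/5 — true.
(c) line 4: |A| = 7, |A ∩ B| = 1; needs |A ∩ B| / |A| ≤ 1/5 — true.
(d) line 3: |A| = 6, |A ∩ B| = 4; needs |A ∩ B| ≥ |A ∖ B| — true.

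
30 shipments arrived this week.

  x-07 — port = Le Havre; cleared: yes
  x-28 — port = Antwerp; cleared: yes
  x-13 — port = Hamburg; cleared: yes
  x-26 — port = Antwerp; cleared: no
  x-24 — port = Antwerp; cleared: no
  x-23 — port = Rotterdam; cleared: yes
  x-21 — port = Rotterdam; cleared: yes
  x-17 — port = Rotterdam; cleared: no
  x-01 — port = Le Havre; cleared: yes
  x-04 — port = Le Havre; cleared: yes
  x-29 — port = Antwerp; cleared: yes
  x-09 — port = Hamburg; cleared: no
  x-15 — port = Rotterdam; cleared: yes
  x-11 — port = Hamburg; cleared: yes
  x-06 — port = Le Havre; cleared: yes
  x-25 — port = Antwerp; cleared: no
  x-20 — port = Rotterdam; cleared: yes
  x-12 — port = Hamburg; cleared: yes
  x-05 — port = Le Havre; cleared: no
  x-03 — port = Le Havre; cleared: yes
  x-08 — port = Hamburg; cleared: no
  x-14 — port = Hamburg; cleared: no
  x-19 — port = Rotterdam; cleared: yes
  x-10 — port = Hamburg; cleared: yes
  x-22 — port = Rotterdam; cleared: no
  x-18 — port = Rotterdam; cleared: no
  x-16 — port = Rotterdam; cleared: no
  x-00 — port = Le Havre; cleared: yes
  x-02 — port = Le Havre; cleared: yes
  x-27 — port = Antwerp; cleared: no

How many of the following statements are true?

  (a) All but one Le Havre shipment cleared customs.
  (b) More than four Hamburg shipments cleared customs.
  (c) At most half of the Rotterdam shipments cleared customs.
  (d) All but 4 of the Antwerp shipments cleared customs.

(a) Le Havre: |A| = 8, |A ∩ B| = 7; needs |A ∖ B| = 1 — true.
(b) Hamburg: |A| = 7, |A ∩ B| = 4; needs |A ∩ B| > 4 — false.
(c) Rotterdam: |A| = 9, |A ∩ B| = 5; needs |A ∩ B| ≤ |A ∖ B| — false.
(d) Antwerp: |A| = 6, |A ∩ B| = 2; needs |A ∖ B| = 4 — true.

2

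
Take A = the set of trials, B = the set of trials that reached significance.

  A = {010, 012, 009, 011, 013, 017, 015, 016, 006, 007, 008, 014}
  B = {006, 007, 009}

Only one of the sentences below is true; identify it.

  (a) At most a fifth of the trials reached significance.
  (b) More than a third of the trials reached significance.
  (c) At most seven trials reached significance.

(c)

|A| = 12, |A ∩ B| = 3, |A ∖ B| = 9.
(a) requires |A ∩ B| / |A| ≤ 1/5: false.
(b) requires |A ∩ B| / |A| > 1/3: false.
(c) requires |A ∩ B| ≤ 7: true.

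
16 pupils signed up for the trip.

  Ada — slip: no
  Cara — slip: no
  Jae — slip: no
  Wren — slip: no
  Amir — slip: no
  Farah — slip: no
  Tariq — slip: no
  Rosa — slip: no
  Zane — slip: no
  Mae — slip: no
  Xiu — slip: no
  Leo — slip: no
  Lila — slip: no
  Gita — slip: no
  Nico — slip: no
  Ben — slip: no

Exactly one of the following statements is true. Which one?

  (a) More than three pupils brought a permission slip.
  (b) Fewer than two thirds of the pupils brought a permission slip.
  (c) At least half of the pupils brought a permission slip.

|A| = 16, |A ∩ B| = 0, |A ∖ B| = 16.
(a) requires |A ∩ B| > 3: false.
(b) requires |A ∩ B| / |A| < 2/3: true.
(c) requires |A ∩ B| ≥ |A ∖ B|: false.

(b)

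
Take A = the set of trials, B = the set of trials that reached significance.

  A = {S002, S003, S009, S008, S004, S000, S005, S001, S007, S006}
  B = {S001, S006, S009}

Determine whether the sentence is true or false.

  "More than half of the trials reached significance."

False

'More than half of the trials reached significance' holds iff |A ∩ B| > |A ∖ B|.
A (the restrictor) = {S002, S003, S009, S008, S004, S000, S005, S001, S007, S006}, |A| = 10.
A ∩ B = {S009, S001, S006}, so |A ∩ B| = 3.
A ∖ B = {S002, S003, S008, S004, S000, S005, S007}, so |A ∖ B| = 7.
3 < 7, so the statement is false.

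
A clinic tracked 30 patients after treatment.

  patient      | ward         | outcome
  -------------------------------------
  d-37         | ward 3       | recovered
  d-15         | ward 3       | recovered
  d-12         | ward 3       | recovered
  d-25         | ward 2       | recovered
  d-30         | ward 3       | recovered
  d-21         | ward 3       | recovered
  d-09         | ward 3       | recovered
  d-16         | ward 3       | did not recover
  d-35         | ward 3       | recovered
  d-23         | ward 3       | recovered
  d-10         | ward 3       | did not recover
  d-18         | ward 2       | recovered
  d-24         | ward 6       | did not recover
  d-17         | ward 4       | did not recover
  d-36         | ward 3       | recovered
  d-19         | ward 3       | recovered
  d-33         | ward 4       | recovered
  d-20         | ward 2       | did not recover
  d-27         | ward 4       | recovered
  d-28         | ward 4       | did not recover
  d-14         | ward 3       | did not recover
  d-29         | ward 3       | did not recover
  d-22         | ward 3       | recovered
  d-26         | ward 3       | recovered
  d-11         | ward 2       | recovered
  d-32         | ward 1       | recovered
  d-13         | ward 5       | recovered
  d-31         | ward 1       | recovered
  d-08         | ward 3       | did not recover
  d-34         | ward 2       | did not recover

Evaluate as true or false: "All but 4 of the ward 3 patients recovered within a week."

Truth condition: |A ∖ B| = 4.
|A| = 17, |A ∩ B| = 12, |A ∖ B| = 5.
|A ∖ B| = 5, so the statement is false.

False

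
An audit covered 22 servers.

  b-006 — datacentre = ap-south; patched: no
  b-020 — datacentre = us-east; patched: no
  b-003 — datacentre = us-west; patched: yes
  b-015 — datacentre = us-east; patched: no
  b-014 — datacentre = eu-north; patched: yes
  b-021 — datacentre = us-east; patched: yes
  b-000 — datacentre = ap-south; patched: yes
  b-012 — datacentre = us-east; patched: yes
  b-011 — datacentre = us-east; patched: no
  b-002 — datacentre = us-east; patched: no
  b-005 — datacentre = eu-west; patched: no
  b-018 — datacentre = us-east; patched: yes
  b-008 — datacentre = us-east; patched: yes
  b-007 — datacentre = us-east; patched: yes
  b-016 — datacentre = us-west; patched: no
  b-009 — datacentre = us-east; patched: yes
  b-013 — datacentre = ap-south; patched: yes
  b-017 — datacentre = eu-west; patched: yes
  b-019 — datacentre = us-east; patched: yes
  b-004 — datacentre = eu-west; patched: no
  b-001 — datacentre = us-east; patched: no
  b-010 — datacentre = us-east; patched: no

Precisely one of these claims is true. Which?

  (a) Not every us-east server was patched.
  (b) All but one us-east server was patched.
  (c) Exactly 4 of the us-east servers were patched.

(a)

|A| = 13, |A ∩ B| = 7, |A ∖ B| = 6.
(a) requires A ⊄ B (|A ∖ B| ≥ 1): true.
(b) requires |A ∖ B| = 1: false.
(c) requires |A ∩ B| = 4: false.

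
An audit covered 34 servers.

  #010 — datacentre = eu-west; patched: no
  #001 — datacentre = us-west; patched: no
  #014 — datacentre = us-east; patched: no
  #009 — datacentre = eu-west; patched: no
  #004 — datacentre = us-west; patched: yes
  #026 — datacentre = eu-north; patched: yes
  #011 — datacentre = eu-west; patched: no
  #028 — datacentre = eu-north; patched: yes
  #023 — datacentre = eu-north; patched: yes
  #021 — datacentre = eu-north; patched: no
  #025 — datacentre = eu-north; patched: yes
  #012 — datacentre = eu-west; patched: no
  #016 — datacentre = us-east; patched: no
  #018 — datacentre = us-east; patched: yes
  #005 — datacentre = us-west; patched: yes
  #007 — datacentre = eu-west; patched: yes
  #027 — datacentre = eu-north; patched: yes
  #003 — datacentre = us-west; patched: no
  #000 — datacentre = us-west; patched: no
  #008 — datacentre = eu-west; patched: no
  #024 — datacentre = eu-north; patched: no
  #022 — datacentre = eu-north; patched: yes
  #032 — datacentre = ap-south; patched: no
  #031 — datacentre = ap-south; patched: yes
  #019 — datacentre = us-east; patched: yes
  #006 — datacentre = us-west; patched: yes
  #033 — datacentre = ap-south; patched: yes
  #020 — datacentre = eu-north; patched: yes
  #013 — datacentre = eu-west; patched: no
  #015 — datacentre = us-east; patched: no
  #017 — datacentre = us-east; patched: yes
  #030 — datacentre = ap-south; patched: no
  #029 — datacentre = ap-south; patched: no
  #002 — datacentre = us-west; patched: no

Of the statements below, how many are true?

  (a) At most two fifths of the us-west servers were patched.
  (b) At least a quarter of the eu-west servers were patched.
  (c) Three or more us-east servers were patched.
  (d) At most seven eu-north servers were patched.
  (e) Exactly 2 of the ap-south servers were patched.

(a) us-west: |A| = 7, |A ∩ B| = 3; needs |A ∩ B| / |A| ≤ 2/5 — false.
(b) eu-west: |A| = 7, |A ∩ B| = 1; needs |A ∩ B| / |A| ≥ 1/4 — false.
(c) us-east: |A| = 6, |A ∩ B| = 3; needs |A ∩ B| ≥ 3 — true.
(d) eu-north: |A| = 9, |A ∩ B| = 7; needs |A ∩ B| ≤ 7 — true.
(e) ap-south: |A| = 5, |A ∩ B| = 2; needs |A ∩ B| = 2 — true.

3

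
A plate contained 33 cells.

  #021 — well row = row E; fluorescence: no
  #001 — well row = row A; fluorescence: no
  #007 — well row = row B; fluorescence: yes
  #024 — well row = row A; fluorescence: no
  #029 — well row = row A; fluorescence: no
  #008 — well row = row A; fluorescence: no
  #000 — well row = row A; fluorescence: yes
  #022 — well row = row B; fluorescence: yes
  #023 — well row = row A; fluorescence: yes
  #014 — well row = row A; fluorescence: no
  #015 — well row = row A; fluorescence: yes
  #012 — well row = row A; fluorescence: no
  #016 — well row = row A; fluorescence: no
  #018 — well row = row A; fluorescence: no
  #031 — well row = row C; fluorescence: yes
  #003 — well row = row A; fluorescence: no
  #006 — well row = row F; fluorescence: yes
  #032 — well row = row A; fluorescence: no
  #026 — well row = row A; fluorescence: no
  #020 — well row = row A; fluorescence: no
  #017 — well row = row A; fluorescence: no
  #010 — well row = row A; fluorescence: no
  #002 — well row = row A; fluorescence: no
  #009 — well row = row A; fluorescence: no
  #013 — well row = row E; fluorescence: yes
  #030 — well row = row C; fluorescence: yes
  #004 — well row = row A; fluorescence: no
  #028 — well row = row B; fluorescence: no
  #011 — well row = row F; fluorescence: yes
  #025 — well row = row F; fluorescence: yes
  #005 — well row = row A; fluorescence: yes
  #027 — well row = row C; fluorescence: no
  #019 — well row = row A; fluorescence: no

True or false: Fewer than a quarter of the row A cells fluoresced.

True

Truth condition: |A ∩ B| / |A| < 1/4.
|A| = 22, |A ∩ B| = 4, |A ∖ B| = 18.
|A ∩ B|/|A| = 4/22, so the statement is true.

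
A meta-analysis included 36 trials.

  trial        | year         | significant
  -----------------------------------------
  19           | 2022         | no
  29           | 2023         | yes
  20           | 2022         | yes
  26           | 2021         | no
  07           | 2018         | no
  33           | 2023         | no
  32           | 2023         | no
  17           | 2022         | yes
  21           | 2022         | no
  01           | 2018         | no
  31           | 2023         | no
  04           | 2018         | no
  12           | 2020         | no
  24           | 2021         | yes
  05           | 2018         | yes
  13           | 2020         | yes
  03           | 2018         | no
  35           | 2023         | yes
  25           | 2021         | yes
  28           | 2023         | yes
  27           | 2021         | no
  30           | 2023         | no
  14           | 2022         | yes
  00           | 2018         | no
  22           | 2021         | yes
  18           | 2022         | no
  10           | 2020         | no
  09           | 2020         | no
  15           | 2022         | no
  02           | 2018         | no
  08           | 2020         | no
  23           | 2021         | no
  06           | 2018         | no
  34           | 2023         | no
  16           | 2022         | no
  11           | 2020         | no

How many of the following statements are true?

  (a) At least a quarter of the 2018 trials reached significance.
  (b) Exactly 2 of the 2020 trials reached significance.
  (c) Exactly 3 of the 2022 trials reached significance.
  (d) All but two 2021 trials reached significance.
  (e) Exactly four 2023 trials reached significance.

(a) 2018: |A| = 8, |A ∩ B| = 1; needs |A ∩ B| / |A| ≥ 1/4 — false.
(b) 2020: |A| = 6, |A ∩ B| = 1; needs |A ∩ B| = 2 — false.
(c) 2022: |A| = 8, |A ∩ B| = 3; needs |A ∩ B| = 3 — true.
(d) 2021: |A| = 6, |A ∩ B| = 3; needs |A ∖ B| = 2 — false.
(e) 2023: |A| = 8, |A ∩ B| = 3; needs |A ∩ B| = 4 — false.

1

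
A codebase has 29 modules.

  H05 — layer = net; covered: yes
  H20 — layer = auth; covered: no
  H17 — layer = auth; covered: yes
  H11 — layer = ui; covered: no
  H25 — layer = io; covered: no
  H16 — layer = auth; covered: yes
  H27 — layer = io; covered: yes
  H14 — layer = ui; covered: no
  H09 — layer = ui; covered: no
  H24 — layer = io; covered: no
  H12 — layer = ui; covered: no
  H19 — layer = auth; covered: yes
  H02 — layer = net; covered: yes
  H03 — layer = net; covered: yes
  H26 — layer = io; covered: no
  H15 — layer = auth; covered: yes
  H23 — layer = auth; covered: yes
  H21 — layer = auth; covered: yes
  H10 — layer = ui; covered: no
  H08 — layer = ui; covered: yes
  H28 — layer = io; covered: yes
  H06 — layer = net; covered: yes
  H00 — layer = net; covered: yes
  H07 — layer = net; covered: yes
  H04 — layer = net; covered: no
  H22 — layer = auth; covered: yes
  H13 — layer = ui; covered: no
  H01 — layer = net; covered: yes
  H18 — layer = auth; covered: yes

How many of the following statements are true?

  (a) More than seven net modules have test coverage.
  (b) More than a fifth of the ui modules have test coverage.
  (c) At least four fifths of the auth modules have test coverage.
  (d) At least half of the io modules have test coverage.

1

(a) net: |A| = 8, |A ∩ B| = 7; needs |A ∩ B| > 7 — false.
(b) ui: |A| = 7, |A ∩ B| = 1; needs |A ∩ B| / |A| > 1/5 — false.
(c) auth: |A| = 9, |A ∩ B| = 8; needs |A ∩ B| / |A| ≥ 4/5 — true.
(d) io: |A| = 5, |A ∩ B| = 2; needs |A ∩ B| ≥ |A ∖ B| — false.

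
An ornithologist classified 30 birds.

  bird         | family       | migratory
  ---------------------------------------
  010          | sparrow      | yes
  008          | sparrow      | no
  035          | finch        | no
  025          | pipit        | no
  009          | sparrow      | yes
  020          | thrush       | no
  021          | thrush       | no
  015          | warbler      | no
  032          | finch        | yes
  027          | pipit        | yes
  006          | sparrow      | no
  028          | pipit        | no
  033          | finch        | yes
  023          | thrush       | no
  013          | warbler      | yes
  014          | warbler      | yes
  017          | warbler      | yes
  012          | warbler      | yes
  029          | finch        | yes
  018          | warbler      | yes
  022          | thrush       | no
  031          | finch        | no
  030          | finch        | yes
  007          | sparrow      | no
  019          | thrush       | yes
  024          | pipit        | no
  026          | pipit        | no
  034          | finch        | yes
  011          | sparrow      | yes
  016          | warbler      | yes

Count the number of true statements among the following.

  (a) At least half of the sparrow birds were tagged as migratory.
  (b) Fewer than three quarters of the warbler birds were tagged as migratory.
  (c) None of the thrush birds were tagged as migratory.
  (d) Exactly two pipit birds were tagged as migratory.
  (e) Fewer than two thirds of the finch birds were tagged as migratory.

1

(a) sparrow: |A| = 6, |A ∩ B| = 3; needs |A ∩ B| ≥ |A ∖ B| — true.
(b) warbler: |A| = 7, |A ∩ B| = 6; needs |A ∩ B| / |A| < 3/4 — false.
(c) thrush: |A| = 5, |A ∩ B| = 1; needs A ∩ B = ∅ (|A ∩ B| = 0) — false.
(d) pipit: |A| = 5, |A ∩ B| = 1; needs |A ∩ B| = 2 — false.
(e) finch: |A| = 7, |A ∩ B| = 5; needs |A ∩ B| / |A| < 2/3 — false.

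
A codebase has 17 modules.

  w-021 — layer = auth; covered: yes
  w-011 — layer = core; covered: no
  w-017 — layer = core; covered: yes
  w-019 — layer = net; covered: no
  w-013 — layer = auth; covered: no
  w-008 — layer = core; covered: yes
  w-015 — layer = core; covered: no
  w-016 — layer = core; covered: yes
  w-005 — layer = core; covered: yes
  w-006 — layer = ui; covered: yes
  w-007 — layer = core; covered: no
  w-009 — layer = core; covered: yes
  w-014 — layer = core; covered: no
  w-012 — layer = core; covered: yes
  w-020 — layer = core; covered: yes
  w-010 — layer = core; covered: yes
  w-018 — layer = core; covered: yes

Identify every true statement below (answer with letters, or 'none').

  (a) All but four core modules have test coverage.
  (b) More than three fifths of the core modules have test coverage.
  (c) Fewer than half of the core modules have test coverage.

(a), (b)

|A| = 13, |A ∩ B| = 9, |A ∖ B| = 4.
(a) |A ∖ B| = 4: holds.
(b) |A ∩ B| / |A| > 3/5: holds.
(c) |A ∩ B| < |A ∖ B|: fails.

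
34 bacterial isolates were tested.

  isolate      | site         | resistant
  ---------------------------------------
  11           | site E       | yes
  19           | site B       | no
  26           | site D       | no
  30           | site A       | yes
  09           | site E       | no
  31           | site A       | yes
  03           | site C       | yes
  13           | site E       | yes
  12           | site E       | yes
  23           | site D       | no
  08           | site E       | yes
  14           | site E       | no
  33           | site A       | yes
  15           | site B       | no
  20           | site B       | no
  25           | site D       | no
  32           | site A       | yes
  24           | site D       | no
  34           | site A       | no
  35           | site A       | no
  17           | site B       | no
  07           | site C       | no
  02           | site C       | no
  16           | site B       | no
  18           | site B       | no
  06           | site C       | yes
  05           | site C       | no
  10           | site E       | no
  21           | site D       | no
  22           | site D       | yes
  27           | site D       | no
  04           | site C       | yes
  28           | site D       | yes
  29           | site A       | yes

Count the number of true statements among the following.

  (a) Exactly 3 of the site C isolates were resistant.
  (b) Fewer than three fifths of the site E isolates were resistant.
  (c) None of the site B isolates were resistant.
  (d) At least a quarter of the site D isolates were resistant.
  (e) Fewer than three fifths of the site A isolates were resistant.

(a) site C: |A| = 6, |A ∩ B| = 3; needs |A ∩ B| = 3 — true.
(b) site E: |A| = 7, |A ∩ B| = 4; needs |A ∩ B| / |A| < 3/5 — true.
(c) site B: |A| = 6, |A ∩ B| = 0; needs A ∩ B = ∅ (|A ∩ B| = 0) — true.
(d) site D: |A| = 8, |A ∩ B| = 2; needs |A ∩ B| / |A| ≥ 1/4 — true.
(e) site A: |A| = 7, |A ∩ B| = 5; needs |A ∩ B| / |A| < 3/5 — false.

4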